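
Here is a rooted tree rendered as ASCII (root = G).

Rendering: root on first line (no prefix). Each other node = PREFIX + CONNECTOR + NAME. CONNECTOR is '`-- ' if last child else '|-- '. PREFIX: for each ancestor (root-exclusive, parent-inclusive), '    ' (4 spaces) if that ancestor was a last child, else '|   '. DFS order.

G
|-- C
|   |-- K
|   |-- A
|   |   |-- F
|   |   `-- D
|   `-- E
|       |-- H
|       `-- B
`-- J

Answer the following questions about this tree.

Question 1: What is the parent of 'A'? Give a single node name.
Answer: C

Derivation:
Scan adjacency: A appears as child of C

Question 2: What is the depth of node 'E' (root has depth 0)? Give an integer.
Path from root to E: G -> C -> E
Depth = number of edges = 2

Answer: 2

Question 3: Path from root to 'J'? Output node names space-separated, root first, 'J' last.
Walk down from root: G -> J

Answer: G J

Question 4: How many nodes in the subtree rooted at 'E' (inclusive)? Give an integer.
Subtree rooted at E contains: B, E, H
Count = 3

Answer: 3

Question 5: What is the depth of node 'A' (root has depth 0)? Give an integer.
Answer: 2

Derivation:
Path from root to A: G -> C -> A
Depth = number of edges = 2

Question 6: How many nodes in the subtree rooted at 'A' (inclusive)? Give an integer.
Answer: 3

Derivation:
Subtree rooted at A contains: A, D, F
Count = 3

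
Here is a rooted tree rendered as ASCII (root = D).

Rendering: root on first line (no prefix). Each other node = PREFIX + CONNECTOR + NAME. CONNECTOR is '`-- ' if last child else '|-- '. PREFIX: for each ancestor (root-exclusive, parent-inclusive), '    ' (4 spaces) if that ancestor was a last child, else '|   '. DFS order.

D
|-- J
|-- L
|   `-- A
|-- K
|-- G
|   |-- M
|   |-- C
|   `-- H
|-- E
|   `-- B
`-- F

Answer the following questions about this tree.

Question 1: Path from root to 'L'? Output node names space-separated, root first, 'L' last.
Answer: D L

Derivation:
Walk down from root: D -> L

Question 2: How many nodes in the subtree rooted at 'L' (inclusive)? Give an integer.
Answer: 2

Derivation:
Subtree rooted at L contains: A, L
Count = 2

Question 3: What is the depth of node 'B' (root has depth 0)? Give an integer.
Path from root to B: D -> E -> B
Depth = number of edges = 2

Answer: 2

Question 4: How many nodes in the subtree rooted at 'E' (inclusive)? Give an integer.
Subtree rooted at E contains: B, E
Count = 2

Answer: 2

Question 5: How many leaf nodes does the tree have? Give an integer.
Leaves (nodes with no children): A, B, C, F, H, J, K, M

Answer: 8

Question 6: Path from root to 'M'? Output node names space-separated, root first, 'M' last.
Answer: D G M

Derivation:
Walk down from root: D -> G -> M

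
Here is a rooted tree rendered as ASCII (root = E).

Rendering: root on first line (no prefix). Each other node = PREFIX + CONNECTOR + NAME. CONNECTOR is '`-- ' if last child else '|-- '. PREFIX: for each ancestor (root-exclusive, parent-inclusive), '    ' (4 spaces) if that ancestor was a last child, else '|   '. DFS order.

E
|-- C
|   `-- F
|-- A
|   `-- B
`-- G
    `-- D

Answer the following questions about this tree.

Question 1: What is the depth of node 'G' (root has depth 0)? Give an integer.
Path from root to G: E -> G
Depth = number of edges = 1

Answer: 1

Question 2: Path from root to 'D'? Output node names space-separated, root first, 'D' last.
Walk down from root: E -> G -> D

Answer: E G D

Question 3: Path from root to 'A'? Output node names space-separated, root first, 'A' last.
Answer: E A

Derivation:
Walk down from root: E -> A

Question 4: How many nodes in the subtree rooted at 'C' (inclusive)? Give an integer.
Subtree rooted at C contains: C, F
Count = 2

Answer: 2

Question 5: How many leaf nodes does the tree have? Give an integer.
Answer: 3

Derivation:
Leaves (nodes with no children): B, D, F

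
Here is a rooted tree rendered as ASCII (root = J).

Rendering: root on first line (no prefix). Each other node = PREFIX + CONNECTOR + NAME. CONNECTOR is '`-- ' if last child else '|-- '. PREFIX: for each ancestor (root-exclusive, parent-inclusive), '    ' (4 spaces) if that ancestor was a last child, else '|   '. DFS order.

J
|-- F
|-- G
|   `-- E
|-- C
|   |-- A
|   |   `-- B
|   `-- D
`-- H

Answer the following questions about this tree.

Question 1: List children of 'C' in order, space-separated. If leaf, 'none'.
Node C's children (from adjacency): A, D

Answer: A D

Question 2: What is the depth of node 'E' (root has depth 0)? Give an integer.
Answer: 2

Derivation:
Path from root to E: J -> G -> E
Depth = number of edges = 2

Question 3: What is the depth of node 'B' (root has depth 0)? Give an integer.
Answer: 3

Derivation:
Path from root to B: J -> C -> A -> B
Depth = number of edges = 3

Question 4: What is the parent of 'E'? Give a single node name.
Answer: G

Derivation:
Scan adjacency: E appears as child of G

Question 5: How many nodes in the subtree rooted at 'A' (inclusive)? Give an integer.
Subtree rooted at A contains: A, B
Count = 2

Answer: 2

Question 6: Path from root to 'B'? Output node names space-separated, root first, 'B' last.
Walk down from root: J -> C -> A -> B

Answer: J C A B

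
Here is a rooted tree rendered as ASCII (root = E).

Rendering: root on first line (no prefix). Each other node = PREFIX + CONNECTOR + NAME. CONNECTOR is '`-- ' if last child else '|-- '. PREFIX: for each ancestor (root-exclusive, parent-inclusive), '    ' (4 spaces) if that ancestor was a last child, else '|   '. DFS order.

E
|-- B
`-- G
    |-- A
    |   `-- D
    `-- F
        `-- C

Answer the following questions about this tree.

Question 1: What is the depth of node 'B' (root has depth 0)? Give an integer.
Answer: 1

Derivation:
Path from root to B: E -> B
Depth = number of edges = 1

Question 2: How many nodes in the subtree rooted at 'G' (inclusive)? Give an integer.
Answer: 5

Derivation:
Subtree rooted at G contains: A, C, D, F, G
Count = 5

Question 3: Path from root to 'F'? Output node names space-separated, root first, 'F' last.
Answer: E G F

Derivation:
Walk down from root: E -> G -> F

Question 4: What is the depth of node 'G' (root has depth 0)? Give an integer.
Answer: 1

Derivation:
Path from root to G: E -> G
Depth = number of edges = 1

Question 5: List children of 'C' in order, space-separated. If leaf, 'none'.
Answer: none

Derivation:
Node C's children (from adjacency): (leaf)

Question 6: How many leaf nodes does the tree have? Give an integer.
Answer: 3

Derivation:
Leaves (nodes with no children): B, C, D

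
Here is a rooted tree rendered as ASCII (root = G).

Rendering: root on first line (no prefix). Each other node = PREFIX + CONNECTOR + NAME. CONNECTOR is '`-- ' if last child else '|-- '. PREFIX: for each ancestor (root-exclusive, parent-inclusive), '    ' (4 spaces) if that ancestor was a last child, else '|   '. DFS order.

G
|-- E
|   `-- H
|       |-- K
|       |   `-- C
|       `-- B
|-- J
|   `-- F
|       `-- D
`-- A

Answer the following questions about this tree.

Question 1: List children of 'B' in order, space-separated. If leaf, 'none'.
Answer: none

Derivation:
Node B's children (from adjacency): (leaf)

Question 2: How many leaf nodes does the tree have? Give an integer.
Answer: 4

Derivation:
Leaves (nodes with no children): A, B, C, D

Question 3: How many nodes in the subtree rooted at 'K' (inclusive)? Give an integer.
Answer: 2

Derivation:
Subtree rooted at K contains: C, K
Count = 2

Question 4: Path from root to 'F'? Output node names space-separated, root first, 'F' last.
Answer: G J F

Derivation:
Walk down from root: G -> J -> F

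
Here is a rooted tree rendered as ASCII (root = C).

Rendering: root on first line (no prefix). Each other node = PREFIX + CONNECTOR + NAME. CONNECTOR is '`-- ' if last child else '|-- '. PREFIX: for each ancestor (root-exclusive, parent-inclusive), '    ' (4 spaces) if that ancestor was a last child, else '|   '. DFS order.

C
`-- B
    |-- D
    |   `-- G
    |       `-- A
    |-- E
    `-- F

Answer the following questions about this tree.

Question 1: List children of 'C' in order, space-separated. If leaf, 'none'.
Answer: B

Derivation:
Node C's children (from adjacency): B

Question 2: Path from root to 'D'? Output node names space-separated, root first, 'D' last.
Walk down from root: C -> B -> D

Answer: C B D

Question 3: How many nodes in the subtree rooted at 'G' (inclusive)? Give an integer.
Subtree rooted at G contains: A, G
Count = 2

Answer: 2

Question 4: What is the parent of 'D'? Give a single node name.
Scan adjacency: D appears as child of B

Answer: B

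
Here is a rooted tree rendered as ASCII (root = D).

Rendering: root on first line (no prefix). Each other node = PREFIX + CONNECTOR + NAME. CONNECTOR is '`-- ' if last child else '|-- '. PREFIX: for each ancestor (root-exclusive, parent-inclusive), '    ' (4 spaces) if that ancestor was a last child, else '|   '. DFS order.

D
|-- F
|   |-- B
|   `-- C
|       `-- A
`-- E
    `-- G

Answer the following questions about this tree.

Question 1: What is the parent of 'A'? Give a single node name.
Answer: C

Derivation:
Scan adjacency: A appears as child of C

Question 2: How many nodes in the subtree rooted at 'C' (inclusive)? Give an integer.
Subtree rooted at C contains: A, C
Count = 2

Answer: 2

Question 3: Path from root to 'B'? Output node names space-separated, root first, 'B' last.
Walk down from root: D -> F -> B

Answer: D F B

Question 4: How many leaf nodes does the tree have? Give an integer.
Answer: 3

Derivation:
Leaves (nodes with no children): A, B, G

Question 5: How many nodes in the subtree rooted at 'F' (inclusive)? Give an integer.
Subtree rooted at F contains: A, B, C, F
Count = 4

Answer: 4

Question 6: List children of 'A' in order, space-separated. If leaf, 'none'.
Node A's children (from adjacency): (leaf)

Answer: none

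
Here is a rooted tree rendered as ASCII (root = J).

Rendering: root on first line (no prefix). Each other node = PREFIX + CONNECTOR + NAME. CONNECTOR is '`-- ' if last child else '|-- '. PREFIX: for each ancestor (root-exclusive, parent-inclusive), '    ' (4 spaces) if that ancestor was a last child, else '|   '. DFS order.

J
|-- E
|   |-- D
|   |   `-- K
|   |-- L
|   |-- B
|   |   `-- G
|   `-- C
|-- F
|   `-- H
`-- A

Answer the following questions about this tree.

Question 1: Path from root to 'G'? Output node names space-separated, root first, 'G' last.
Answer: J E B G

Derivation:
Walk down from root: J -> E -> B -> G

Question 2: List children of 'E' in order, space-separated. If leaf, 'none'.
Answer: D L B C

Derivation:
Node E's children (from adjacency): D, L, B, C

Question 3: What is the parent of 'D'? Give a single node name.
Answer: E

Derivation:
Scan adjacency: D appears as child of E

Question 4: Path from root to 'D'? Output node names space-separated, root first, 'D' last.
Walk down from root: J -> E -> D

Answer: J E D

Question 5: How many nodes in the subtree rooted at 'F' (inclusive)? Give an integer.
Subtree rooted at F contains: F, H
Count = 2

Answer: 2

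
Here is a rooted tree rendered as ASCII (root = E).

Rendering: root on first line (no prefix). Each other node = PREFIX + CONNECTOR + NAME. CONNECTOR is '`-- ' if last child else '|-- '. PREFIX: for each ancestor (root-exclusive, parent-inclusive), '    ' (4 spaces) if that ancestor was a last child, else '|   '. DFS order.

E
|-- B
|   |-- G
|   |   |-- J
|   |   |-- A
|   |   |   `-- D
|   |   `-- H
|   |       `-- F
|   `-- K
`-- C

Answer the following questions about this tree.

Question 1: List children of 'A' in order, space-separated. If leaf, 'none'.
Answer: D

Derivation:
Node A's children (from adjacency): D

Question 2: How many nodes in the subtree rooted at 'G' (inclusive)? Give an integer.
Subtree rooted at G contains: A, D, F, G, H, J
Count = 6

Answer: 6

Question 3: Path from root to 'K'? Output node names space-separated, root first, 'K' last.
Answer: E B K

Derivation:
Walk down from root: E -> B -> K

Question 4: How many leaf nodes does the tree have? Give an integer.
Answer: 5

Derivation:
Leaves (nodes with no children): C, D, F, J, K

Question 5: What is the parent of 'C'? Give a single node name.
Answer: E

Derivation:
Scan adjacency: C appears as child of E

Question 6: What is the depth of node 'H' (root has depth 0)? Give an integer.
Path from root to H: E -> B -> G -> H
Depth = number of edges = 3

Answer: 3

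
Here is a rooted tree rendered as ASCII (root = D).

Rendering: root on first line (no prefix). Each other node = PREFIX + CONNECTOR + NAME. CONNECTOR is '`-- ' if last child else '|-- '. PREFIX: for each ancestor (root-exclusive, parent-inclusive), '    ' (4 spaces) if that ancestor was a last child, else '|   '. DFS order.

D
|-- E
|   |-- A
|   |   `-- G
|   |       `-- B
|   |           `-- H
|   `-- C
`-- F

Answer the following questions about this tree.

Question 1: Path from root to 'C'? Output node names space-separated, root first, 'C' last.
Answer: D E C

Derivation:
Walk down from root: D -> E -> C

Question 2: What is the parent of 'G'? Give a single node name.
Scan adjacency: G appears as child of A

Answer: A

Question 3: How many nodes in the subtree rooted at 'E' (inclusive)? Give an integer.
Answer: 6

Derivation:
Subtree rooted at E contains: A, B, C, E, G, H
Count = 6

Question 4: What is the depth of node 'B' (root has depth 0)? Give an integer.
Path from root to B: D -> E -> A -> G -> B
Depth = number of edges = 4

Answer: 4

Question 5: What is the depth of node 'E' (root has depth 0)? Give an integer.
Answer: 1

Derivation:
Path from root to E: D -> E
Depth = number of edges = 1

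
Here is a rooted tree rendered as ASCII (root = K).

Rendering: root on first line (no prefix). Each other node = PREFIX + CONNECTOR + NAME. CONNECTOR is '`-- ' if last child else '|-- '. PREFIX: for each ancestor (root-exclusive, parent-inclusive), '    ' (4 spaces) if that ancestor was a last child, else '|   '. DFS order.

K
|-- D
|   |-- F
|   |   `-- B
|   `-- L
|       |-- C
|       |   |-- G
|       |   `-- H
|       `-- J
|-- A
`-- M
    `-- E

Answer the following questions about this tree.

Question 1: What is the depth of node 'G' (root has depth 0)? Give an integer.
Path from root to G: K -> D -> L -> C -> G
Depth = number of edges = 4

Answer: 4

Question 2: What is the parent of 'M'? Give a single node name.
Answer: K

Derivation:
Scan adjacency: M appears as child of K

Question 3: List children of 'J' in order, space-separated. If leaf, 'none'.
Node J's children (from adjacency): (leaf)

Answer: none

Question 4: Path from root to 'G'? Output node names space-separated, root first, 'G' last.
Walk down from root: K -> D -> L -> C -> G

Answer: K D L C G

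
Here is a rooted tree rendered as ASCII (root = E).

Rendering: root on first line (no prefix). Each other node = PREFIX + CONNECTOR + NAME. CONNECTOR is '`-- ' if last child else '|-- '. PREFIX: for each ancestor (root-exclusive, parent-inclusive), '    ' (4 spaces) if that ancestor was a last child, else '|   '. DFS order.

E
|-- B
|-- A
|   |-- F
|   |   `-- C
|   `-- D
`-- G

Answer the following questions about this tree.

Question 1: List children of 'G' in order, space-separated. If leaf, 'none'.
Node G's children (from adjacency): (leaf)

Answer: none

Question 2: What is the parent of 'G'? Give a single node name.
Answer: E

Derivation:
Scan adjacency: G appears as child of E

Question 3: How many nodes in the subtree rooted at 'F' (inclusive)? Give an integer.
Subtree rooted at F contains: C, F
Count = 2

Answer: 2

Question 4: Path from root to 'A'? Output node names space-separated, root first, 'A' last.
Walk down from root: E -> A

Answer: E A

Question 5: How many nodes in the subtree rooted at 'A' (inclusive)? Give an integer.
Subtree rooted at A contains: A, C, D, F
Count = 4

Answer: 4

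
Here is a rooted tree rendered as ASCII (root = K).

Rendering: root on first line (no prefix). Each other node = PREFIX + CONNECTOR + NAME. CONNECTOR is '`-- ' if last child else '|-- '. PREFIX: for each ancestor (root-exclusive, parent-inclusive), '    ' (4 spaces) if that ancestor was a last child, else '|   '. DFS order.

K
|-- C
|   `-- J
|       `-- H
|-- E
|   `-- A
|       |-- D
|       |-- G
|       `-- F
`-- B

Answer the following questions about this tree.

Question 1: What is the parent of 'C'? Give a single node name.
Scan adjacency: C appears as child of K

Answer: K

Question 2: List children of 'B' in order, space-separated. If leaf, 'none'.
Node B's children (from adjacency): (leaf)

Answer: none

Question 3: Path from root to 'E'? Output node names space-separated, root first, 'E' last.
Walk down from root: K -> E

Answer: K E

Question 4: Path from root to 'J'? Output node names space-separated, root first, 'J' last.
Answer: K C J

Derivation:
Walk down from root: K -> C -> J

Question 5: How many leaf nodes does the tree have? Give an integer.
Answer: 5

Derivation:
Leaves (nodes with no children): B, D, F, G, H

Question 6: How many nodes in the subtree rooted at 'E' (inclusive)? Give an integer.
Subtree rooted at E contains: A, D, E, F, G
Count = 5

Answer: 5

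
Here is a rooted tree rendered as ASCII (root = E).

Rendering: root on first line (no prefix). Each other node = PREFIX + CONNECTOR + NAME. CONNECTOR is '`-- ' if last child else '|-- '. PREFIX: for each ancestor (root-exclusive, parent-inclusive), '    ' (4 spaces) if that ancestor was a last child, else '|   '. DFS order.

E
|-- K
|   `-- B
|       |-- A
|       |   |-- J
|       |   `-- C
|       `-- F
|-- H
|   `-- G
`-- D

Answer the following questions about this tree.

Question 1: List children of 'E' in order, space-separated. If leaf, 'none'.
Answer: K H D

Derivation:
Node E's children (from adjacency): K, H, D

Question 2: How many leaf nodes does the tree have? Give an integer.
Answer: 5

Derivation:
Leaves (nodes with no children): C, D, F, G, J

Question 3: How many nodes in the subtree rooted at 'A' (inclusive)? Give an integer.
Answer: 3

Derivation:
Subtree rooted at A contains: A, C, J
Count = 3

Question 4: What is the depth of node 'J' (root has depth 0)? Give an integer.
Path from root to J: E -> K -> B -> A -> J
Depth = number of edges = 4

Answer: 4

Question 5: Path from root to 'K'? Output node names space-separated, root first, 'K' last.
Walk down from root: E -> K

Answer: E K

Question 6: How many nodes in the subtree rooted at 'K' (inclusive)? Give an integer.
Answer: 6

Derivation:
Subtree rooted at K contains: A, B, C, F, J, K
Count = 6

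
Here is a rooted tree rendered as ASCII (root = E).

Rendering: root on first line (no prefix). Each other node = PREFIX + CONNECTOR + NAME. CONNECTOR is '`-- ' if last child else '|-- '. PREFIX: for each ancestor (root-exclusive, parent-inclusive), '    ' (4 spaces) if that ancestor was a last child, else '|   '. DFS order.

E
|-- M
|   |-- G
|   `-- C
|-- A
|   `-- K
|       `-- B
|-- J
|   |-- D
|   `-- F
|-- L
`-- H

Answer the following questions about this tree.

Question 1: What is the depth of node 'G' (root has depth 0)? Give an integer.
Path from root to G: E -> M -> G
Depth = number of edges = 2

Answer: 2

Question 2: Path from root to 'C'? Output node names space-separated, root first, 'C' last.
Answer: E M C

Derivation:
Walk down from root: E -> M -> C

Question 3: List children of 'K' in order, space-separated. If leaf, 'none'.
Node K's children (from adjacency): B

Answer: B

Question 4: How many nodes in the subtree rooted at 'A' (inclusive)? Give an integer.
Subtree rooted at A contains: A, B, K
Count = 3

Answer: 3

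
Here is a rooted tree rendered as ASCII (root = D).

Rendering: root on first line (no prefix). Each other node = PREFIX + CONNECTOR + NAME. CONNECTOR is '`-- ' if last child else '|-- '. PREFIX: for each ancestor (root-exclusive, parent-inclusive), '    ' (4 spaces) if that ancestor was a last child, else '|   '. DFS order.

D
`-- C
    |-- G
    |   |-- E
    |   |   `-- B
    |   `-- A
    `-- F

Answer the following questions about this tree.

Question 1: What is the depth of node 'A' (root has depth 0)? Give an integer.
Path from root to A: D -> C -> G -> A
Depth = number of edges = 3

Answer: 3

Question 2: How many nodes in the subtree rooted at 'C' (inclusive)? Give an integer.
Subtree rooted at C contains: A, B, C, E, F, G
Count = 6

Answer: 6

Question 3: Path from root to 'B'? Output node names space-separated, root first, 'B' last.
Answer: D C G E B

Derivation:
Walk down from root: D -> C -> G -> E -> B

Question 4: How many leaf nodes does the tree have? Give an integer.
Leaves (nodes with no children): A, B, F

Answer: 3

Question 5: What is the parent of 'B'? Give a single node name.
Answer: E

Derivation:
Scan adjacency: B appears as child of E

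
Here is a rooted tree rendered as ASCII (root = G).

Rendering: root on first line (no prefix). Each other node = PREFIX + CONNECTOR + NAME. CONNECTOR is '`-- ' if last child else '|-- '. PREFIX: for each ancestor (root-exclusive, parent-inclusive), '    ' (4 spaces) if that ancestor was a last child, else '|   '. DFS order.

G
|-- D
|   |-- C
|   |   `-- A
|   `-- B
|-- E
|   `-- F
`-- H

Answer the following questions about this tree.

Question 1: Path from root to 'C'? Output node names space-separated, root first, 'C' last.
Walk down from root: G -> D -> C

Answer: G D C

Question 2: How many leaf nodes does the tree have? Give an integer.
Answer: 4

Derivation:
Leaves (nodes with no children): A, B, F, H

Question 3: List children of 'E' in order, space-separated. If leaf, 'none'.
Answer: F

Derivation:
Node E's children (from adjacency): F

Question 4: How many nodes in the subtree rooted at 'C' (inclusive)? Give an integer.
Subtree rooted at C contains: A, C
Count = 2

Answer: 2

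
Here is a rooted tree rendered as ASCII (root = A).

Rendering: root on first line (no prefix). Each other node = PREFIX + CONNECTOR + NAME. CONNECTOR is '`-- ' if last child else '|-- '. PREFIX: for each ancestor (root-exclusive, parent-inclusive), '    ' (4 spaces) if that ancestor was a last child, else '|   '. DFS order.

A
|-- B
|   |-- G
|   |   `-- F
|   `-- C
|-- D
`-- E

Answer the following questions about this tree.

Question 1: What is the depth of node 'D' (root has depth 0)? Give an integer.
Path from root to D: A -> D
Depth = number of edges = 1

Answer: 1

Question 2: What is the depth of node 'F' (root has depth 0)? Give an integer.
Answer: 3

Derivation:
Path from root to F: A -> B -> G -> F
Depth = number of edges = 3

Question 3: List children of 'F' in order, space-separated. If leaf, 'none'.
Node F's children (from adjacency): (leaf)

Answer: none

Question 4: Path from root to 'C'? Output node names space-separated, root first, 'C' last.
Walk down from root: A -> B -> C

Answer: A B C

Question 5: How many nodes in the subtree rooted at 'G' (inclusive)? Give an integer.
Subtree rooted at G contains: F, G
Count = 2

Answer: 2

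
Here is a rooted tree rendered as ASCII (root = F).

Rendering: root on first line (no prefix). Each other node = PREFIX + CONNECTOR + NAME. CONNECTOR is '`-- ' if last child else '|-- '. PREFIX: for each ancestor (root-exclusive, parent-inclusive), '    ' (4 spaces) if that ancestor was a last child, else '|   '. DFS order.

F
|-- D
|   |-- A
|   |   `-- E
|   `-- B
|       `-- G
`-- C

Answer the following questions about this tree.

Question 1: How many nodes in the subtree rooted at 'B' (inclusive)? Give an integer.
Subtree rooted at B contains: B, G
Count = 2

Answer: 2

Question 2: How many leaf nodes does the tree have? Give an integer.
Answer: 3

Derivation:
Leaves (nodes with no children): C, E, G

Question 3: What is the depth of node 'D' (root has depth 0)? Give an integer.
Path from root to D: F -> D
Depth = number of edges = 1

Answer: 1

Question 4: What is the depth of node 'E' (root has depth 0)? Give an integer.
Answer: 3

Derivation:
Path from root to E: F -> D -> A -> E
Depth = number of edges = 3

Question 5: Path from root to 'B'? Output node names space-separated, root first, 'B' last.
Answer: F D B

Derivation:
Walk down from root: F -> D -> B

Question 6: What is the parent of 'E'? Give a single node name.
Answer: A

Derivation:
Scan adjacency: E appears as child of A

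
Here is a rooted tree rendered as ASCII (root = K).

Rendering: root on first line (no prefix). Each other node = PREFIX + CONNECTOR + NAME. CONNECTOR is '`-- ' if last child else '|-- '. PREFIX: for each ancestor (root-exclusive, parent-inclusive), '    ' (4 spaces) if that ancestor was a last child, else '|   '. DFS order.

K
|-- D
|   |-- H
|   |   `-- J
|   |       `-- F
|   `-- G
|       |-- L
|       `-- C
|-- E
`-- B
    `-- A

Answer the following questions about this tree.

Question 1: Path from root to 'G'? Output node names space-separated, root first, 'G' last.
Answer: K D G

Derivation:
Walk down from root: K -> D -> G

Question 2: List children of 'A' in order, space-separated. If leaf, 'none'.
Answer: none

Derivation:
Node A's children (from adjacency): (leaf)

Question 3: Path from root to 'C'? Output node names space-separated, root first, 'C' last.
Walk down from root: K -> D -> G -> C

Answer: K D G C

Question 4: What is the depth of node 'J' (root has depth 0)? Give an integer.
Answer: 3

Derivation:
Path from root to J: K -> D -> H -> J
Depth = number of edges = 3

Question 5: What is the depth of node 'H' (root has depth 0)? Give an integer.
Answer: 2

Derivation:
Path from root to H: K -> D -> H
Depth = number of edges = 2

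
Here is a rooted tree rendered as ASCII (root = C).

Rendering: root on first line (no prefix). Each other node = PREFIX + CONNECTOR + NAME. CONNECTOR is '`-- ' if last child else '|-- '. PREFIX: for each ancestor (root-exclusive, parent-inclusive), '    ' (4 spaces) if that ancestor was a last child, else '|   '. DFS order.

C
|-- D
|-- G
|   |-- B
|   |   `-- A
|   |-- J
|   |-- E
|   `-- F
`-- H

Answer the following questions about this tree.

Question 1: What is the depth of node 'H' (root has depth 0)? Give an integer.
Path from root to H: C -> H
Depth = number of edges = 1

Answer: 1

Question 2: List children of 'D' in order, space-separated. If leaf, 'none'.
Answer: none

Derivation:
Node D's children (from adjacency): (leaf)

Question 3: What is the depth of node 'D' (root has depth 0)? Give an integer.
Answer: 1

Derivation:
Path from root to D: C -> D
Depth = number of edges = 1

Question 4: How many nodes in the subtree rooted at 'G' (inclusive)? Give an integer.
Answer: 6

Derivation:
Subtree rooted at G contains: A, B, E, F, G, J
Count = 6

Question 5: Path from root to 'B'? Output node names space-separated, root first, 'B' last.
Answer: C G B

Derivation:
Walk down from root: C -> G -> B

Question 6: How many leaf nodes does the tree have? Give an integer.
Answer: 6

Derivation:
Leaves (nodes with no children): A, D, E, F, H, J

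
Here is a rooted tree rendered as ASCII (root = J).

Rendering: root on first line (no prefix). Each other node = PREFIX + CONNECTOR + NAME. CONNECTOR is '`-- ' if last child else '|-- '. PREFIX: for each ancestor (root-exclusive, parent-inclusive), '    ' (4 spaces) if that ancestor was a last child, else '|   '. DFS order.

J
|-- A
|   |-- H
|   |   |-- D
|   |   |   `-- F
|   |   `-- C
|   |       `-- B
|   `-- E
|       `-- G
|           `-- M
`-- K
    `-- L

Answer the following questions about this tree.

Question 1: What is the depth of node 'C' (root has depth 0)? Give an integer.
Path from root to C: J -> A -> H -> C
Depth = number of edges = 3

Answer: 3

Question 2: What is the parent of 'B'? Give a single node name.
Answer: C

Derivation:
Scan adjacency: B appears as child of C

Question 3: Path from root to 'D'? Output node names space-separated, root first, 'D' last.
Walk down from root: J -> A -> H -> D

Answer: J A H D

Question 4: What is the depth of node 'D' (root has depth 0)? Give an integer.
Answer: 3

Derivation:
Path from root to D: J -> A -> H -> D
Depth = number of edges = 3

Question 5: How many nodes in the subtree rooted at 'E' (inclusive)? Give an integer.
Answer: 3

Derivation:
Subtree rooted at E contains: E, G, M
Count = 3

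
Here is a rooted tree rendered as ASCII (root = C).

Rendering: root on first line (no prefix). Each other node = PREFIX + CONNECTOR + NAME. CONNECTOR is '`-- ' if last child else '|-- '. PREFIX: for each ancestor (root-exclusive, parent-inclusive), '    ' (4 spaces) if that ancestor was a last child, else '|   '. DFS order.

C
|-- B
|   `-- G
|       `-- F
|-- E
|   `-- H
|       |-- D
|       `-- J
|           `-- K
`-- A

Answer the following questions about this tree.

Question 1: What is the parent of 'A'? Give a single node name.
Scan adjacency: A appears as child of C

Answer: C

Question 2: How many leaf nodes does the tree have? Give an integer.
Leaves (nodes with no children): A, D, F, K

Answer: 4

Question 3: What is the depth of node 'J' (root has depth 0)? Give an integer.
Path from root to J: C -> E -> H -> J
Depth = number of edges = 3

Answer: 3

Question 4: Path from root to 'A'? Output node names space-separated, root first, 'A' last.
Answer: C A

Derivation:
Walk down from root: C -> A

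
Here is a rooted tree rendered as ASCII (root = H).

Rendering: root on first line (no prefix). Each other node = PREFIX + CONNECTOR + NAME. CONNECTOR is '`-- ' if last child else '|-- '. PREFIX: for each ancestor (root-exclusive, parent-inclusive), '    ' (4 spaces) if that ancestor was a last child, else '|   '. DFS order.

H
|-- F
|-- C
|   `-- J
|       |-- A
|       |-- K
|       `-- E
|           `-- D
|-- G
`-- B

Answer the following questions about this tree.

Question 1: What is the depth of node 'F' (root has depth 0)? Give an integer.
Path from root to F: H -> F
Depth = number of edges = 1

Answer: 1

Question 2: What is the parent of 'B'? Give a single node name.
Scan adjacency: B appears as child of H

Answer: H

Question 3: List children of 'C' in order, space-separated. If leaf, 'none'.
Node C's children (from adjacency): J

Answer: J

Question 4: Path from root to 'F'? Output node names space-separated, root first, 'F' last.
Walk down from root: H -> F

Answer: H F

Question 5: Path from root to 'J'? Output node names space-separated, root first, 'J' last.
Walk down from root: H -> C -> J

Answer: H C J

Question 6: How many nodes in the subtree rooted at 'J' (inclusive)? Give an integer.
Answer: 5

Derivation:
Subtree rooted at J contains: A, D, E, J, K
Count = 5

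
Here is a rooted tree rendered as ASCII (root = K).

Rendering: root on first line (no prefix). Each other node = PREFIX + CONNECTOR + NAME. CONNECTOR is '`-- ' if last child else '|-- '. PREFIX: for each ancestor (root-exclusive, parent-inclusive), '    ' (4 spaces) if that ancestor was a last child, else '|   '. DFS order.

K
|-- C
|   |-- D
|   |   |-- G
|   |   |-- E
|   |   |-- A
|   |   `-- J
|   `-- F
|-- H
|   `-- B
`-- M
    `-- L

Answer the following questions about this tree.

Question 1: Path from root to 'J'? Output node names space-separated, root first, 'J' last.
Answer: K C D J

Derivation:
Walk down from root: K -> C -> D -> J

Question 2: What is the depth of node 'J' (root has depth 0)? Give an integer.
Answer: 3

Derivation:
Path from root to J: K -> C -> D -> J
Depth = number of edges = 3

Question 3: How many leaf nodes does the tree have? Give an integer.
Leaves (nodes with no children): A, B, E, F, G, J, L

Answer: 7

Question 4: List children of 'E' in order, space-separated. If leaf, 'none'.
Node E's children (from adjacency): (leaf)

Answer: none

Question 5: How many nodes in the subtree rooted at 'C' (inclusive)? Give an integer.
Subtree rooted at C contains: A, C, D, E, F, G, J
Count = 7

Answer: 7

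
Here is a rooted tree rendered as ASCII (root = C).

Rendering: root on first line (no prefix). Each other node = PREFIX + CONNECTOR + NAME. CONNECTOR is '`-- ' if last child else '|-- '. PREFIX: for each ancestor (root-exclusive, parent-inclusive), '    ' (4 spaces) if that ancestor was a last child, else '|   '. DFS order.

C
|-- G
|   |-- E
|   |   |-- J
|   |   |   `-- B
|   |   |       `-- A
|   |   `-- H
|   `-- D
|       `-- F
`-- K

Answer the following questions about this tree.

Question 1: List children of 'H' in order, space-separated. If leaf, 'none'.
Answer: none

Derivation:
Node H's children (from adjacency): (leaf)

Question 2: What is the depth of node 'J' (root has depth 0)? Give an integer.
Path from root to J: C -> G -> E -> J
Depth = number of edges = 3

Answer: 3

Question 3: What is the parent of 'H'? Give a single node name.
Scan adjacency: H appears as child of E

Answer: E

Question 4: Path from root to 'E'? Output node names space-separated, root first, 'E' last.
Answer: C G E

Derivation:
Walk down from root: C -> G -> E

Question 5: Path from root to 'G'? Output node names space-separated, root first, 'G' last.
Answer: C G

Derivation:
Walk down from root: C -> G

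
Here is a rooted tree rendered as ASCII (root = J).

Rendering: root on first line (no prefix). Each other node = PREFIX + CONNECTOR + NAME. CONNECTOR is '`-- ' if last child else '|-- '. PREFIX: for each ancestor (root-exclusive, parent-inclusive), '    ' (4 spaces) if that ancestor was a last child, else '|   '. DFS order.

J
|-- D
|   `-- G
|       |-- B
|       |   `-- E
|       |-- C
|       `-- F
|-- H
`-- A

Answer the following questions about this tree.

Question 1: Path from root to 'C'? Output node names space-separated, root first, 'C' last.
Answer: J D G C

Derivation:
Walk down from root: J -> D -> G -> C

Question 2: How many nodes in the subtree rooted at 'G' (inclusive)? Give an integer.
Answer: 5

Derivation:
Subtree rooted at G contains: B, C, E, F, G
Count = 5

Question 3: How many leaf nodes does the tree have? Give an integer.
Answer: 5

Derivation:
Leaves (nodes with no children): A, C, E, F, H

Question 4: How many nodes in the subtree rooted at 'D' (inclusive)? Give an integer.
Subtree rooted at D contains: B, C, D, E, F, G
Count = 6

Answer: 6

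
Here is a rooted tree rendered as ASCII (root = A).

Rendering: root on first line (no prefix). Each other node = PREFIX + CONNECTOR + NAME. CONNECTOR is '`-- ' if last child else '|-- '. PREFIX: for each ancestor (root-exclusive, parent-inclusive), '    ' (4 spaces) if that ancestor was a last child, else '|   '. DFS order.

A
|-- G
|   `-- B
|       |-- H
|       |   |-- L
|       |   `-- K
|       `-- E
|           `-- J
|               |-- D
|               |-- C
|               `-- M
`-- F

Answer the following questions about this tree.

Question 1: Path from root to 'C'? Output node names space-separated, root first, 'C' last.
Answer: A G B E J C

Derivation:
Walk down from root: A -> G -> B -> E -> J -> C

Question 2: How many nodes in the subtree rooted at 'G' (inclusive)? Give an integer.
Answer: 10

Derivation:
Subtree rooted at G contains: B, C, D, E, G, H, J, K, L, M
Count = 10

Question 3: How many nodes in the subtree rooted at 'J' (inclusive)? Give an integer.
Answer: 4

Derivation:
Subtree rooted at J contains: C, D, J, M
Count = 4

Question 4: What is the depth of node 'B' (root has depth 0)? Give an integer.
Path from root to B: A -> G -> B
Depth = number of edges = 2

Answer: 2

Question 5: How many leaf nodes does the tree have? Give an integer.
Answer: 6

Derivation:
Leaves (nodes with no children): C, D, F, K, L, M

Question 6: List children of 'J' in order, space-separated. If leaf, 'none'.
Answer: D C M

Derivation:
Node J's children (from adjacency): D, C, M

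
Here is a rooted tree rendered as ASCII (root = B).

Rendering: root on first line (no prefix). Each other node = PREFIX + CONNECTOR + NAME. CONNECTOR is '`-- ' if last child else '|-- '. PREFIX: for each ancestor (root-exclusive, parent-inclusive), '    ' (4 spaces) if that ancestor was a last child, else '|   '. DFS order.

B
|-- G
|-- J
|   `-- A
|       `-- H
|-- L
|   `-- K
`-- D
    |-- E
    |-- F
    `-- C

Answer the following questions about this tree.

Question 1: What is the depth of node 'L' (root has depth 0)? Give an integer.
Answer: 1

Derivation:
Path from root to L: B -> L
Depth = number of edges = 1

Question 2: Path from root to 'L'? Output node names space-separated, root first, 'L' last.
Answer: B L

Derivation:
Walk down from root: B -> L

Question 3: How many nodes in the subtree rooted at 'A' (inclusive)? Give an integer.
Answer: 2

Derivation:
Subtree rooted at A contains: A, H
Count = 2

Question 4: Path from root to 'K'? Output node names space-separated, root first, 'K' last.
Answer: B L K

Derivation:
Walk down from root: B -> L -> K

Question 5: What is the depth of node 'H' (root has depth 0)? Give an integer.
Path from root to H: B -> J -> A -> H
Depth = number of edges = 3

Answer: 3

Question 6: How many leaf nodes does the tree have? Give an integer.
Leaves (nodes with no children): C, E, F, G, H, K

Answer: 6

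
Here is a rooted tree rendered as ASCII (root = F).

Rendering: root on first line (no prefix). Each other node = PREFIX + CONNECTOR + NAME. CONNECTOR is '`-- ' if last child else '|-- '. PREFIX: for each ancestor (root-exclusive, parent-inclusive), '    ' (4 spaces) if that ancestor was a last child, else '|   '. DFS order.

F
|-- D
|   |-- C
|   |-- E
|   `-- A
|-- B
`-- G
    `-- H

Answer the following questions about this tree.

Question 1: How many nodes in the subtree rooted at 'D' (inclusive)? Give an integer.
Subtree rooted at D contains: A, C, D, E
Count = 4

Answer: 4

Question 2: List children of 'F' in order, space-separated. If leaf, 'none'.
Answer: D B G

Derivation:
Node F's children (from adjacency): D, B, G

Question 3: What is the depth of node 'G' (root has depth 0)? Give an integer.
Answer: 1

Derivation:
Path from root to G: F -> G
Depth = number of edges = 1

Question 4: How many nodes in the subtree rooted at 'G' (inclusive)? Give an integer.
Answer: 2

Derivation:
Subtree rooted at G contains: G, H
Count = 2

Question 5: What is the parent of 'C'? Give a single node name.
Scan adjacency: C appears as child of D

Answer: D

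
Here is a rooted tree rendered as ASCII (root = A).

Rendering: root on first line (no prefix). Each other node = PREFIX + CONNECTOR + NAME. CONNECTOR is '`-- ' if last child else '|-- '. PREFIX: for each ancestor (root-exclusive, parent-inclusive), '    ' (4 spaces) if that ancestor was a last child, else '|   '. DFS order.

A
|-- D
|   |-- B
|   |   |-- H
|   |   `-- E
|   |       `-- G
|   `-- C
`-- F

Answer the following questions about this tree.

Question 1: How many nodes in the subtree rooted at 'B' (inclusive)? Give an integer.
Answer: 4

Derivation:
Subtree rooted at B contains: B, E, G, H
Count = 4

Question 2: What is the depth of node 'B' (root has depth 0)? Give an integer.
Path from root to B: A -> D -> B
Depth = number of edges = 2

Answer: 2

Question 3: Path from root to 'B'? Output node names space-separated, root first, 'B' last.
Answer: A D B

Derivation:
Walk down from root: A -> D -> B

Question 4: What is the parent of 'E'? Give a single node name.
Answer: B

Derivation:
Scan adjacency: E appears as child of B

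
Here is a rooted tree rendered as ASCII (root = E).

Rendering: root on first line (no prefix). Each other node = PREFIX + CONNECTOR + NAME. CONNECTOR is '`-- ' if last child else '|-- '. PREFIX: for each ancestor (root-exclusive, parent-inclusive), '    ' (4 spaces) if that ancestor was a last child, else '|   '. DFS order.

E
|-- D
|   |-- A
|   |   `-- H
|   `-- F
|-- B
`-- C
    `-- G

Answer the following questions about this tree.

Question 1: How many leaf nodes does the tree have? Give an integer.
Answer: 4

Derivation:
Leaves (nodes with no children): B, F, G, H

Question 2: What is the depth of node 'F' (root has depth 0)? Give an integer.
Answer: 2

Derivation:
Path from root to F: E -> D -> F
Depth = number of edges = 2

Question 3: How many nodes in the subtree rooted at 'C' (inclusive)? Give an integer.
Answer: 2

Derivation:
Subtree rooted at C contains: C, G
Count = 2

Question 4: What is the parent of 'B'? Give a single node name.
Answer: E

Derivation:
Scan adjacency: B appears as child of E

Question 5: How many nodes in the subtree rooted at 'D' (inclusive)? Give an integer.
Answer: 4

Derivation:
Subtree rooted at D contains: A, D, F, H
Count = 4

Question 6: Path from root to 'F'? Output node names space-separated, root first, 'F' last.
Walk down from root: E -> D -> F

Answer: E D F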